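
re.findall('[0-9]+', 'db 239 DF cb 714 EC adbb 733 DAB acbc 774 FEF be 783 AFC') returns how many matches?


Pattern '[0-9]+' finds one or more digits.
Text: 'db 239 DF cb 714 EC adbb 733 DAB acbc 774 FEF be 783 AFC'
Scanning for matches:
  Match 1: '239'
  Match 2: '714'
  Match 3: '733'
  Match 4: '774'
  Match 5: '783'
Total matches: 5

5


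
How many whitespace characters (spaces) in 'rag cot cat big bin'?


\s matches whitespace characters (spaces, tabs, etc.).
Text: 'rag cot cat big bin'
This text has 5 words separated by spaces.
Number of spaces = number of words - 1 = 5 - 1 = 4

4


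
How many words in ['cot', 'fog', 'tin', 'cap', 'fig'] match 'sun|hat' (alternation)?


Alternation 'sun|hat' matches either 'sun' or 'hat'.
Checking each word:
  'cot' -> no
  'fog' -> no
  'tin' -> no
  'cap' -> no
  'fig' -> no
Matches: []
Count: 0

0


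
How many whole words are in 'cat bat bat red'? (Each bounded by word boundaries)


Word boundaries (\b) mark the start/end of each word.
Text: 'cat bat bat red'
Splitting by whitespace:
  Word 1: 'cat'
  Word 2: 'bat'
  Word 3: 'bat'
  Word 4: 'red'
Total whole words: 4

4


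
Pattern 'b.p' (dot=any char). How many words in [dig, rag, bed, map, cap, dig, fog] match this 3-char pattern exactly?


Pattern 'b.p' means: starts with 'b', any single char, ends with 'p'.
Checking each word (must be exactly 3 chars):
  'dig' (len=3): no
  'rag' (len=3): no
  'bed' (len=3): no
  'map' (len=3): no
  'cap' (len=3): no
  'dig' (len=3): no
  'fog' (len=3): no
Matching words: []
Total: 0

0


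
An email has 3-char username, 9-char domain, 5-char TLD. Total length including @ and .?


An email address has format: username@domain.tld
Username length: 3
'@' character: 1
Domain length: 9
'.' character: 1
TLD length: 5
Total = 3 + 1 + 9 + 1 + 5 = 19

19


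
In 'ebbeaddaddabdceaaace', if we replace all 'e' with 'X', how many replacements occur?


re.sub('e', 'X', text) replaces every occurrence of 'e' with 'X'.
Text: 'ebbeaddaddabdceaaace'
Scanning for 'e':
  pos 0: 'e' -> replacement #1
  pos 3: 'e' -> replacement #2
  pos 14: 'e' -> replacement #3
  pos 19: 'e' -> replacement #4
Total replacements: 4

4


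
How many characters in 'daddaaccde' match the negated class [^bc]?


Negated class [^bc] matches any char NOT in {b, c}
Scanning 'daddaaccde':
  pos 0: 'd' -> MATCH
  pos 1: 'a' -> MATCH
  pos 2: 'd' -> MATCH
  pos 3: 'd' -> MATCH
  pos 4: 'a' -> MATCH
  pos 5: 'a' -> MATCH
  pos 6: 'c' -> no (excluded)
  pos 7: 'c' -> no (excluded)
  pos 8: 'd' -> MATCH
  pos 9: 'e' -> MATCH
Total matches: 8

8


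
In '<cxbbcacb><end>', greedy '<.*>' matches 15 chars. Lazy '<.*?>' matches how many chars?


Greedy '<.*>' tries to match as MUCH as possible.
Lazy '<.*?>' tries to match as LITTLE as possible.

String: '<cxbbcacb><end>'
Greedy '<.*>' starts at first '<' and extends to the LAST '>': '<cxbbcacb><end>' (15 chars)
Lazy '<.*?>' starts at first '<' and stops at the FIRST '>': '<cxbbcacb>' (10 chars)

10


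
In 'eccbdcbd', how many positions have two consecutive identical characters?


Looking for consecutive identical characters in 'eccbdcbd':
  pos 0-1: 'e' vs 'c' -> different
  pos 1-2: 'c' vs 'c' -> MATCH ('cc')
  pos 2-3: 'c' vs 'b' -> different
  pos 3-4: 'b' vs 'd' -> different
  pos 4-5: 'd' vs 'c' -> different
  pos 5-6: 'c' vs 'b' -> different
  pos 6-7: 'b' vs 'd' -> different
Consecutive identical pairs: ['cc']
Count: 1

1


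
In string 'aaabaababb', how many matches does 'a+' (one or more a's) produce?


Pattern 'a+' matches one or more consecutive a's.
String: 'aaabaababb'
Scanning for runs of a:
  Match 1: 'aaa' (length 3)
  Match 2: 'aa' (length 2)
  Match 3: 'a' (length 1)
Total matches: 3

3


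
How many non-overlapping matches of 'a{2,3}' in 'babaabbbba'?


Pattern 'a{2,3}' matches between 2 and 3 consecutive a's (greedy).
String: 'babaabbbba'
Finding runs of a's and applying greedy matching:
  Run at pos 1: 'a' (length 1)
  Run at pos 3: 'aa' (length 2)
  Run at pos 9: 'a' (length 1)
Matches: ['aa']
Count: 1

1


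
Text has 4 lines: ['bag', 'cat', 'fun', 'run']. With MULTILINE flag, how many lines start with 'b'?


With MULTILINE flag, ^ matches the start of each line.
Lines: ['bag', 'cat', 'fun', 'run']
Checking which lines start with 'b':
  Line 1: 'bag' -> MATCH
  Line 2: 'cat' -> no
  Line 3: 'fun' -> no
  Line 4: 'run' -> no
Matching lines: ['bag']
Count: 1

1


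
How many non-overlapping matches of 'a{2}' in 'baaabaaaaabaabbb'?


Pattern 'a{2}' matches exactly 2 consecutive a's (greedy, non-overlapping).
String: 'baaabaaaaabaabbb'
Scanning for runs of a's:
  Run at pos 1: 'aaa' (length 3) -> 1 match(es)
  Run at pos 5: 'aaaaa' (length 5) -> 2 match(es)
  Run at pos 11: 'aa' (length 2) -> 1 match(es)
Matches found: ['aa', 'aa', 'aa', 'aa']
Total: 4

4


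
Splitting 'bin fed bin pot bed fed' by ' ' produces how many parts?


Splitting by ' ' breaks the string at each occurrence of the separator.
Text: 'bin fed bin pot bed fed'
Parts after split:
  Part 1: 'bin'
  Part 2: 'fed'
  Part 3: 'bin'
  Part 4: 'pot'
  Part 5: 'bed'
  Part 6: 'fed'
Total parts: 6

6


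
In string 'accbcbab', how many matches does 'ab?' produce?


Pattern 'ab?' matches 'a' optionally followed by 'b'.
String: 'accbcbab'
Scanning left to right for 'a' then checking next char:
  Match 1: 'a' (a not followed by b)
  Match 2: 'ab' (a followed by b)
Total matches: 2

2


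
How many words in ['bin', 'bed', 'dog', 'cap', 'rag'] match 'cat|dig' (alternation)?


Alternation 'cat|dig' matches either 'cat' or 'dig'.
Checking each word:
  'bin' -> no
  'bed' -> no
  'dog' -> no
  'cap' -> no
  'rag' -> no
Matches: []
Count: 0

0


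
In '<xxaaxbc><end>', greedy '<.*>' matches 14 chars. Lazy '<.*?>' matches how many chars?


Greedy '<.*>' tries to match as MUCH as possible.
Lazy '<.*?>' tries to match as LITTLE as possible.

String: '<xxaaxbc><end>'
Greedy '<.*>' starts at first '<' and extends to the LAST '>': '<xxaaxbc><end>' (14 chars)
Lazy '<.*?>' starts at first '<' and stops at the FIRST '>': '<xxaaxbc>' (9 chars)

9


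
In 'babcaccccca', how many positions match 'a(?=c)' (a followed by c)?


Lookahead 'a(?=c)' matches 'a' only when followed by 'c'.
String: 'babcaccccca'
Checking each position where char is 'a':
  pos 1: 'a' -> no (next='b')
  pos 4: 'a' -> MATCH (next='c')
Matching positions: [4]
Count: 1

1


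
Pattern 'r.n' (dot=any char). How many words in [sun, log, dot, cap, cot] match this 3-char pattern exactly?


Pattern 'r.n' means: starts with 'r', any single char, ends with 'n'.
Checking each word (must be exactly 3 chars):
  'sun' (len=3): no
  'log' (len=3): no
  'dot' (len=3): no
  'cap' (len=3): no
  'cot' (len=3): no
Matching words: []
Total: 0

0


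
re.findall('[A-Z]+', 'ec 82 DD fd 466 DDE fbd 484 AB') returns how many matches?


Pattern '[A-Z]+' finds one or more uppercase letters.
Text: 'ec 82 DD fd 466 DDE fbd 484 AB'
Scanning for matches:
  Match 1: 'DD'
  Match 2: 'DDE'
  Match 3: 'AB'
Total matches: 3

3


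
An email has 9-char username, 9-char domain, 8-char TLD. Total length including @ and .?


An email address has format: username@domain.tld
Username length: 9
'@' character: 1
Domain length: 9
'.' character: 1
TLD length: 8
Total = 9 + 1 + 9 + 1 + 8 = 28

28


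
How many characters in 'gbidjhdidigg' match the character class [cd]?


Character class [cd] matches any of: {c, d}
Scanning string 'gbidjhdidigg' character by character:
  pos 0: 'g' -> no
  pos 1: 'b' -> no
  pos 2: 'i' -> no
  pos 3: 'd' -> MATCH
  pos 4: 'j' -> no
  pos 5: 'h' -> no
  pos 6: 'd' -> MATCH
  pos 7: 'i' -> no
  pos 8: 'd' -> MATCH
  pos 9: 'i' -> no
  pos 10: 'g' -> no
  pos 11: 'g' -> no
Total matches: 3

3


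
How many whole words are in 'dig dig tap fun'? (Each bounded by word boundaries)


Word boundaries (\b) mark the start/end of each word.
Text: 'dig dig tap fun'
Splitting by whitespace:
  Word 1: 'dig'
  Word 2: 'dig'
  Word 3: 'tap'
  Word 4: 'fun'
Total whole words: 4

4


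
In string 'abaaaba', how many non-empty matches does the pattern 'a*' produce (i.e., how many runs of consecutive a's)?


Pattern 'a*' matches zero or more a's. We want non-empty runs of consecutive a's.
String: 'abaaaba'
Walking through the string to find runs of a's:
  Run 1: positions 0-0 -> 'a'
  Run 2: positions 2-4 -> 'aaa'
  Run 3: positions 6-6 -> 'a'
Non-empty runs found: ['a', 'aaa', 'a']
Count: 3

3


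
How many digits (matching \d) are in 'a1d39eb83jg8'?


\d matches any digit 0-9.
Scanning 'a1d39eb83jg8':
  pos 1: '1' -> DIGIT
  pos 3: '3' -> DIGIT
  pos 4: '9' -> DIGIT
  pos 7: '8' -> DIGIT
  pos 8: '3' -> DIGIT
  pos 11: '8' -> DIGIT
Digits found: ['1', '3', '9', '8', '3', '8']
Total: 6

6


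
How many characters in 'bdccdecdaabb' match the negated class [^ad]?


Negated class [^ad] matches any char NOT in {a, d}
Scanning 'bdccdecdaabb':
  pos 0: 'b' -> MATCH
  pos 1: 'd' -> no (excluded)
  pos 2: 'c' -> MATCH
  pos 3: 'c' -> MATCH
  pos 4: 'd' -> no (excluded)
  pos 5: 'e' -> MATCH
  pos 6: 'c' -> MATCH
  pos 7: 'd' -> no (excluded)
  pos 8: 'a' -> no (excluded)
  pos 9: 'a' -> no (excluded)
  pos 10: 'b' -> MATCH
  pos 11: 'b' -> MATCH
Total matches: 7

7


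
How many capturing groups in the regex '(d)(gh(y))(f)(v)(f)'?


To count capturing groups, count each '(' that starts a group.
Pattern: '(d)(gh(y))(f)(v)(f)'
Walking through the pattern:
  Position 0: '(' -> group #1
  Position 3: '(' -> group #2
  Position 6: '(' -> group #3
  Position 10: '(' -> group #4
  Position 13: '(' -> group #5
  Position 16: '(' -> group #6
Total capturing groups: 6

6


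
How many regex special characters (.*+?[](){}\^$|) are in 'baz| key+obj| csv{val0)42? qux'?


Regex special characters are: . * + ? [ ] ( ) { } \ ^ $ |
Scanning 'baz| key+obj| csv{val0)42? qux':
  pos 3: '|' -> SPECIAL
  pos 8: '+' -> SPECIAL
  pos 12: '|' -> SPECIAL
  pos 17: '{' -> SPECIAL
  pos 22: ')' -> SPECIAL
  pos 25: '?' -> SPECIAL
Special chars found: ['|', '+', '|', '{', ')', '?']
Total: 6

6


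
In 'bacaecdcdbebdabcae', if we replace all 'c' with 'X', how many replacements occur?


re.sub('c', 'X', text) replaces every occurrence of 'c' with 'X'.
Text: 'bacaecdcdbebdabcae'
Scanning for 'c':
  pos 2: 'c' -> replacement #1
  pos 5: 'c' -> replacement #2
  pos 7: 'c' -> replacement #3
  pos 15: 'c' -> replacement #4
Total replacements: 4

4


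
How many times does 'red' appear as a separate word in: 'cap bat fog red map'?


Scanning each word for exact match 'red':
  Word 1: 'cap' -> no
  Word 2: 'bat' -> no
  Word 3: 'fog' -> no
  Word 4: 'red' -> MATCH
  Word 5: 'map' -> no
Total matches: 1

1


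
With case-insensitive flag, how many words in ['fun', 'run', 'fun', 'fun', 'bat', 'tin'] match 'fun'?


Case-insensitive matching: compare each word's lowercase form to 'fun'.
  'fun' -> lower='fun' -> MATCH
  'run' -> lower='run' -> no
  'fun' -> lower='fun' -> MATCH
  'fun' -> lower='fun' -> MATCH
  'bat' -> lower='bat' -> no
  'tin' -> lower='tin' -> no
Matches: ['fun', 'fun', 'fun']
Count: 3

3


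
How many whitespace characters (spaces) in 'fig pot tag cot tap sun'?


\s matches whitespace characters (spaces, tabs, etc.).
Text: 'fig pot tag cot tap sun'
This text has 6 words separated by spaces.
Number of spaces = number of words - 1 = 6 - 1 = 5

5


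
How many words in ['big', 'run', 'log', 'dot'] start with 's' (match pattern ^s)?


Pattern ^s anchors to start of word. Check which words begin with 's':
  'big' -> no
  'run' -> no
  'log' -> no
  'dot' -> no
Matching words: []
Count: 0

0


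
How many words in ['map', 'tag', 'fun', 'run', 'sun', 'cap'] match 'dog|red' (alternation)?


Alternation 'dog|red' matches either 'dog' or 'red'.
Checking each word:
  'map' -> no
  'tag' -> no
  'fun' -> no
  'run' -> no
  'sun' -> no
  'cap' -> no
Matches: []
Count: 0

0


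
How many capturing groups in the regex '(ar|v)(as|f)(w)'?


To count capturing groups, count each '(' that starts a group.
Pattern: '(ar|v)(as|f)(w)'
Walking through the pattern:
  Position 0: '(' -> group #1
  Position 6: '(' -> group #2
  Position 12: '(' -> group #3
Total capturing groups: 3

3


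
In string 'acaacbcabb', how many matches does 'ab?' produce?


Pattern 'ab?' matches 'a' optionally followed by 'b'.
String: 'acaacbcabb'
Scanning left to right for 'a' then checking next char:
  Match 1: 'a' (a not followed by b)
  Match 2: 'a' (a not followed by b)
  Match 3: 'a' (a not followed by b)
  Match 4: 'ab' (a followed by b)
Total matches: 4

4


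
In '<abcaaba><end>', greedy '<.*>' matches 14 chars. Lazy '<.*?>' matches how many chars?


Greedy '<.*>' tries to match as MUCH as possible.
Lazy '<.*?>' tries to match as LITTLE as possible.

String: '<abcaaba><end>'
Greedy '<.*>' starts at first '<' and extends to the LAST '>': '<abcaaba><end>' (14 chars)
Lazy '<.*?>' starts at first '<' and stops at the FIRST '>': '<abcaaba>' (9 chars)

9


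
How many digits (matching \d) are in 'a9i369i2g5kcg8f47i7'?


\d matches any digit 0-9.
Scanning 'a9i369i2g5kcg8f47i7':
  pos 1: '9' -> DIGIT
  pos 3: '3' -> DIGIT
  pos 4: '6' -> DIGIT
  pos 5: '9' -> DIGIT
  pos 7: '2' -> DIGIT
  pos 9: '5' -> DIGIT
  pos 13: '8' -> DIGIT
  pos 15: '4' -> DIGIT
  pos 16: '7' -> DIGIT
  pos 18: '7' -> DIGIT
Digits found: ['9', '3', '6', '9', '2', '5', '8', '4', '7', '7']
Total: 10

10


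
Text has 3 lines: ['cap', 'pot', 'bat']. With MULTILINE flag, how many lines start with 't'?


With MULTILINE flag, ^ matches the start of each line.
Lines: ['cap', 'pot', 'bat']
Checking which lines start with 't':
  Line 1: 'cap' -> no
  Line 2: 'pot' -> no
  Line 3: 'bat' -> no
Matching lines: []
Count: 0

0


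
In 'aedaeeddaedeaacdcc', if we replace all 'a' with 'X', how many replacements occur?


re.sub('a', 'X', text) replaces every occurrence of 'a' with 'X'.
Text: 'aedaeeddaedeaacdcc'
Scanning for 'a':
  pos 0: 'a' -> replacement #1
  pos 3: 'a' -> replacement #2
  pos 8: 'a' -> replacement #3
  pos 12: 'a' -> replacement #4
  pos 13: 'a' -> replacement #5
Total replacements: 5

5


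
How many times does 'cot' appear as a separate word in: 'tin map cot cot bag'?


Scanning each word for exact match 'cot':
  Word 1: 'tin' -> no
  Word 2: 'map' -> no
  Word 3: 'cot' -> MATCH
  Word 4: 'cot' -> MATCH
  Word 5: 'bag' -> no
Total matches: 2

2


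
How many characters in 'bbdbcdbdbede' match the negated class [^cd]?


Negated class [^cd] matches any char NOT in {c, d}
Scanning 'bbdbcdbdbede':
  pos 0: 'b' -> MATCH
  pos 1: 'b' -> MATCH
  pos 2: 'd' -> no (excluded)
  pos 3: 'b' -> MATCH
  pos 4: 'c' -> no (excluded)
  pos 5: 'd' -> no (excluded)
  pos 6: 'b' -> MATCH
  pos 7: 'd' -> no (excluded)
  pos 8: 'b' -> MATCH
  pos 9: 'e' -> MATCH
  pos 10: 'd' -> no (excluded)
  pos 11: 'e' -> MATCH
Total matches: 7

7


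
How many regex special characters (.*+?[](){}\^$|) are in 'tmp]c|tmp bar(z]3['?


Regex special characters are: . * + ? [ ] ( ) { } \ ^ $ |
Scanning 'tmp]c|tmp bar(z]3[':
  pos 3: ']' -> SPECIAL
  pos 5: '|' -> SPECIAL
  pos 13: '(' -> SPECIAL
  pos 15: ']' -> SPECIAL
  pos 17: '[' -> SPECIAL
Special chars found: [']', '|', '(', ']', '[']
Total: 5

5


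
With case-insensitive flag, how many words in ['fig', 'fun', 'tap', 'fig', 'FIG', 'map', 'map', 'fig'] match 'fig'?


Case-insensitive matching: compare each word's lowercase form to 'fig'.
  'fig' -> lower='fig' -> MATCH
  'fun' -> lower='fun' -> no
  'tap' -> lower='tap' -> no
  'fig' -> lower='fig' -> MATCH
  'FIG' -> lower='fig' -> MATCH
  'map' -> lower='map' -> no
  'map' -> lower='map' -> no
  'fig' -> lower='fig' -> MATCH
Matches: ['fig', 'fig', 'FIG', 'fig']
Count: 4

4


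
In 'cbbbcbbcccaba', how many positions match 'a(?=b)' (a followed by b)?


Lookahead 'a(?=b)' matches 'a' only when followed by 'b'.
String: 'cbbbcbbcccaba'
Checking each position where char is 'a':
  pos 10: 'a' -> MATCH (next='b')
Matching positions: [10]
Count: 1

1


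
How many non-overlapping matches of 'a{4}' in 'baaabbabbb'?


Pattern 'a{4}' matches exactly 4 consecutive a's (greedy, non-overlapping).
String: 'baaabbabbb'
Scanning for runs of a's:
  Run at pos 1: 'aaa' (length 3) -> 0 match(es)
  Run at pos 6: 'a' (length 1) -> 0 match(es)
Matches found: []
Total: 0

0


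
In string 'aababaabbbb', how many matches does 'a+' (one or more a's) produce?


Pattern 'a+' matches one or more consecutive a's.
String: 'aababaabbbb'
Scanning for runs of a:
  Match 1: 'aa' (length 2)
  Match 2: 'a' (length 1)
  Match 3: 'aa' (length 2)
Total matches: 3

3


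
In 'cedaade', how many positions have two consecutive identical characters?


Looking for consecutive identical characters in 'cedaade':
  pos 0-1: 'c' vs 'e' -> different
  pos 1-2: 'e' vs 'd' -> different
  pos 2-3: 'd' vs 'a' -> different
  pos 3-4: 'a' vs 'a' -> MATCH ('aa')
  pos 4-5: 'a' vs 'd' -> different
  pos 5-6: 'd' vs 'e' -> different
Consecutive identical pairs: ['aa']
Count: 1

1


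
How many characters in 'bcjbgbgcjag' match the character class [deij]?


Character class [deij] matches any of: {d, e, i, j}
Scanning string 'bcjbgbgcjag' character by character:
  pos 0: 'b' -> no
  pos 1: 'c' -> no
  pos 2: 'j' -> MATCH
  pos 3: 'b' -> no
  pos 4: 'g' -> no
  pos 5: 'b' -> no
  pos 6: 'g' -> no
  pos 7: 'c' -> no
  pos 8: 'j' -> MATCH
  pos 9: 'a' -> no
  pos 10: 'g' -> no
Total matches: 2

2


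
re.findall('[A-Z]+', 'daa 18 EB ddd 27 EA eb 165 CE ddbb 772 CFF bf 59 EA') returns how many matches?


Pattern '[A-Z]+' finds one or more uppercase letters.
Text: 'daa 18 EB ddd 27 EA eb 165 CE ddbb 772 CFF bf 59 EA'
Scanning for matches:
  Match 1: 'EB'
  Match 2: 'EA'
  Match 3: 'CE'
  Match 4: 'CFF'
  Match 5: 'EA'
Total matches: 5

5


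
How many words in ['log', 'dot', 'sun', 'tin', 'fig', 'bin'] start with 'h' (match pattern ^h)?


Pattern ^h anchors to start of word. Check which words begin with 'h':
  'log' -> no
  'dot' -> no
  'sun' -> no
  'tin' -> no
  'fig' -> no
  'bin' -> no
Matching words: []
Count: 0

0


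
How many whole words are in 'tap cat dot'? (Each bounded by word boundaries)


Word boundaries (\b) mark the start/end of each word.
Text: 'tap cat dot'
Splitting by whitespace:
  Word 1: 'tap'
  Word 2: 'cat'
  Word 3: 'dot'
Total whole words: 3

3


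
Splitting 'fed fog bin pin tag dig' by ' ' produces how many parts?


Splitting by ' ' breaks the string at each occurrence of the separator.
Text: 'fed fog bin pin tag dig'
Parts after split:
  Part 1: 'fed'
  Part 2: 'fog'
  Part 3: 'bin'
  Part 4: 'pin'
  Part 5: 'tag'
  Part 6: 'dig'
Total parts: 6

6


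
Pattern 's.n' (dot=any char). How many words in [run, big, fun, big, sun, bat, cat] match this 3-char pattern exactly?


Pattern 's.n' means: starts with 's', any single char, ends with 'n'.
Checking each word (must be exactly 3 chars):
  'run' (len=3): no
  'big' (len=3): no
  'fun' (len=3): no
  'big' (len=3): no
  'sun' (len=3): MATCH
  'bat' (len=3): no
  'cat' (len=3): no
Matching words: ['sun']
Total: 1

1


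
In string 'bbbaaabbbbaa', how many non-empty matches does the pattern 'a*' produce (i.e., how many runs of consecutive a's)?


Pattern 'a*' matches zero or more a's. We want non-empty runs of consecutive a's.
String: 'bbbaaabbbbaa'
Walking through the string to find runs of a's:
  Run 1: positions 3-5 -> 'aaa'
  Run 2: positions 10-11 -> 'aa'
Non-empty runs found: ['aaa', 'aa']
Count: 2

2


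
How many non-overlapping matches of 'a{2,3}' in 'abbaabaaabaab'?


Pattern 'a{2,3}' matches between 2 and 3 consecutive a's (greedy).
String: 'abbaabaaabaab'
Finding runs of a's and applying greedy matching:
  Run at pos 0: 'a' (length 1)
  Run at pos 3: 'aa' (length 2)
  Run at pos 6: 'aaa' (length 3)
  Run at pos 10: 'aa' (length 2)
Matches: ['aa', 'aaa', 'aa']
Count: 3

3


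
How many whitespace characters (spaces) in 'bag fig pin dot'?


\s matches whitespace characters (spaces, tabs, etc.).
Text: 'bag fig pin dot'
This text has 4 words separated by spaces.
Number of spaces = number of words - 1 = 4 - 1 = 3

3


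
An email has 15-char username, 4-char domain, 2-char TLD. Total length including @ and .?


An email address has format: username@domain.tld
Username length: 15
'@' character: 1
Domain length: 4
'.' character: 1
TLD length: 2
Total = 15 + 1 + 4 + 1 + 2 = 23

23


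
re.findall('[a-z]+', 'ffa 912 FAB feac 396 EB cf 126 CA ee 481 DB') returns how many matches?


Pattern '[a-z]+' finds one or more lowercase letters.
Text: 'ffa 912 FAB feac 396 EB cf 126 CA ee 481 DB'
Scanning for matches:
  Match 1: 'ffa'
  Match 2: 'feac'
  Match 3: 'cf'
  Match 4: 'ee'
Total matches: 4

4


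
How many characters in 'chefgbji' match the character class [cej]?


Character class [cej] matches any of: {c, e, j}
Scanning string 'chefgbji' character by character:
  pos 0: 'c' -> MATCH
  pos 1: 'h' -> no
  pos 2: 'e' -> MATCH
  pos 3: 'f' -> no
  pos 4: 'g' -> no
  pos 5: 'b' -> no
  pos 6: 'j' -> MATCH
  pos 7: 'i' -> no
Total matches: 3

3


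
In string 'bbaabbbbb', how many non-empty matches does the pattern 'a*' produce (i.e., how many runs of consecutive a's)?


Pattern 'a*' matches zero or more a's. We want non-empty runs of consecutive a's.
String: 'bbaabbbbb'
Walking through the string to find runs of a's:
  Run 1: positions 2-3 -> 'aa'
Non-empty runs found: ['aa']
Count: 1

1


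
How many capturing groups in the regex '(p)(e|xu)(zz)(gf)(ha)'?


To count capturing groups, count each '(' that starts a group.
Pattern: '(p)(e|xu)(zz)(gf)(ha)'
Walking through the pattern:
  Position 0: '(' -> group #1
  Position 3: '(' -> group #2
  Position 9: '(' -> group #3
  Position 13: '(' -> group #4
  Position 17: '(' -> group #5
Total capturing groups: 5

5


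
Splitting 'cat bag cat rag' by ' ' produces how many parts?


Splitting by ' ' breaks the string at each occurrence of the separator.
Text: 'cat bag cat rag'
Parts after split:
  Part 1: 'cat'
  Part 2: 'bag'
  Part 3: 'cat'
  Part 4: 'rag'
Total parts: 4

4


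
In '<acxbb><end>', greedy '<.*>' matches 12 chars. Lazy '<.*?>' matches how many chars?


Greedy '<.*>' tries to match as MUCH as possible.
Lazy '<.*?>' tries to match as LITTLE as possible.

String: '<acxbb><end>'
Greedy '<.*>' starts at first '<' and extends to the LAST '>': '<acxbb><end>' (12 chars)
Lazy '<.*?>' starts at first '<' and stops at the FIRST '>': '<acxbb>' (7 chars)

7


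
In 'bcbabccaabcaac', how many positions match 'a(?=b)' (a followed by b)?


Lookahead 'a(?=b)' matches 'a' only when followed by 'b'.
String: 'bcbabccaabcaac'
Checking each position where char is 'a':
  pos 3: 'a' -> MATCH (next='b')
  pos 7: 'a' -> no (next='a')
  pos 8: 'a' -> MATCH (next='b')
  pos 11: 'a' -> no (next='a')
  pos 12: 'a' -> no (next='c')
Matching positions: [3, 8]
Count: 2

2


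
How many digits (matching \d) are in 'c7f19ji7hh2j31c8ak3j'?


\d matches any digit 0-9.
Scanning 'c7f19ji7hh2j31c8ak3j':
  pos 1: '7' -> DIGIT
  pos 3: '1' -> DIGIT
  pos 4: '9' -> DIGIT
  pos 7: '7' -> DIGIT
  pos 10: '2' -> DIGIT
  pos 12: '3' -> DIGIT
  pos 13: '1' -> DIGIT
  pos 15: '8' -> DIGIT
  pos 18: '3' -> DIGIT
Digits found: ['7', '1', '9', '7', '2', '3', '1', '8', '3']
Total: 9

9


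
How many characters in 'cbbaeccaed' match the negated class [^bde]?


Negated class [^bde] matches any char NOT in {b, d, e}
Scanning 'cbbaeccaed':
  pos 0: 'c' -> MATCH
  pos 1: 'b' -> no (excluded)
  pos 2: 'b' -> no (excluded)
  pos 3: 'a' -> MATCH
  pos 4: 'e' -> no (excluded)
  pos 5: 'c' -> MATCH
  pos 6: 'c' -> MATCH
  pos 7: 'a' -> MATCH
  pos 8: 'e' -> no (excluded)
  pos 9: 'd' -> no (excluded)
Total matches: 5

5


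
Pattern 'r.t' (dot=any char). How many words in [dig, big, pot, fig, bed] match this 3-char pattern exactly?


Pattern 'r.t' means: starts with 'r', any single char, ends with 't'.
Checking each word (must be exactly 3 chars):
  'dig' (len=3): no
  'big' (len=3): no
  'pot' (len=3): no
  'fig' (len=3): no
  'bed' (len=3): no
Matching words: []
Total: 0

0


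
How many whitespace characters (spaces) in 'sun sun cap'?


\s matches whitespace characters (spaces, tabs, etc.).
Text: 'sun sun cap'
This text has 3 words separated by spaces.
Number of spaces = number of words - 1 = 3 - 1 = 2

2


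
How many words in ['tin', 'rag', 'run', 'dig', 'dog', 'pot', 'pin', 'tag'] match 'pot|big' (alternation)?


Alternation 'pot|big' matches either 'pot' or 'big'.
Checking each word:
  'tin' -> no
  'rag' -> no
  'run' -> no
  'dig' -> no
  'dog' -> no
  'pot' -> MATCH
  'pin' -> no
  'tag' -> no
Matches: ['pot']
Count: 1

1


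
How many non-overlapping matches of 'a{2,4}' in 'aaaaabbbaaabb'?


Pattern 'a{2,4}' matches between 2 and 4 consecutive a's (greedy).
String: 'aaaaabbbaaabb'
Finding runs of a's and applying greedy matching:
  Run at pos 0: 'aaaaa' (length 5)
  Run at pos 8: 'aaa' (length 3)
Matches: ['aaaa', 'aaa']
Count: 2

2


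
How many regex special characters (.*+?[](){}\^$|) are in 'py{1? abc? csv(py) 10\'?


Regex special characters are: . * + ? [ ] ( ) { } \ ^ $ |
Scanning 'py{1? abc? csv(py) 10\':
  pos 2: '{' -> SPECIAL
  pos 4: '?' -> SPECIAL
  pos 9: '?' -> SPECIAL
  pos 14: '(' -> SPECIAL
  pos 17: ')' -> SPECIAL
  pos 21: '\' -> SPECIAL
Special chars found: ['{', '?', '?', '(', ')', '\\']
Total: 6

6


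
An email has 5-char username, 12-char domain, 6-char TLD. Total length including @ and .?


An email address has format: username@domain.tld
Username length: 5
'@' character: 1
Domain length: 12
'.' character: 1
TLD length: 6
Total = 5 + 1 + 12 + 1 + 6 = 25

25


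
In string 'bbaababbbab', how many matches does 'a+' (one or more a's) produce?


Pattern 'a+' matches one or more consecutive a's.
String: 'bbaababbbab'
Scanning for runs of a:
  Match 1: 'aa' (length 2)
  Match 2: 'a' (length 1)
  Match 3: 'a' (length 1)
Total matches: 3

3


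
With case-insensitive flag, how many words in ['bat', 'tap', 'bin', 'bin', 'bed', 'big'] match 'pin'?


Case-insensitive matching: compare each word's lowercase form to 'pin'.
  'bat' -> lower='bat' -> no
  'tap' -> lower='tap' -> no
  'bin' -> lower='bin' -> no
  'bin' -> lower='bin' -> no
  'bed' -> lower='bed' -> no
  'big' -> lower='big' -> no
Matches: []
Count: 0

0


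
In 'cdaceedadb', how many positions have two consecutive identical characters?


Looking for consecutive identical characters in 'cdaceedadb':
  pos 0-1: 'c' vs 'd' -> different
  pos 1-2: 'd' vs 'a' -> different
  pos 2-3: 'a' vs 'c' -> different
  pos 3-4: 'c' vs 'e' -> different
  pos 4-5: 'e' vs 'e' -> MATCH ('ee')
  pos 5-6: 'e' vs 'd' -> different
  pos 6-7: 'd' vs 'a' -> different
  pos 7-8: 'a' vs 'd' -> different
  pos 8-9: 'd' vs 'b' -> different
Consecutive identical pairs: ['ee']
Count: 1

1


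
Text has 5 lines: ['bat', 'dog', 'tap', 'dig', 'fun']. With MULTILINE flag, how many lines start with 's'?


With MULTILINE flag, ^ matches the start of each line.
Lines: ['bat', 'dog', 'tap', 'dig', 'fun']
Checking which lines start with 's':
  Line 1: 'bat' -> no
  Line 2: 'dog' -> no
  Line 3: 'tap' -> no
  Line 4: 'dig' -> no
  Line 5: 'fun' -> no
Matching lines: []
Count: 0

0


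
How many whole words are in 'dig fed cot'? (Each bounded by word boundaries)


Word boundaries (\b) mark the start/end of each word.
Text: 'dig fed cot'
Splitting by whitespace:
  Word 1: 'dig'
  Word 2: 'fed'
  Word 3: 'cot'
Total whole words: 3

3


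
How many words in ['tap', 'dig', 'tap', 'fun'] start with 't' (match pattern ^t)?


Pattern ^t anchors to start of word. Check which words begin with 't':
  'tap' -> MATCH (starts with 't')
  'dig' -> no
  'tap' -> MATCH (starts with 't')
  'fun' -> no
Matching words: ['tap', 'tap']
Count: 2

2


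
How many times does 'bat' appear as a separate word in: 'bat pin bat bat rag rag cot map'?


Scanning each word for exact match 'bat':
  Word 1: 'bat' -> MATCH
  Word 2: 'pin' -> no
  Word 3: 'bat' -> MATCH
  Word 4: 'bat' -> MATCH
  Word 5: 'rag' -> no
  Word 6: 'rag' -> no
  Word 7: 'cot' -> no
  Word 8: 'map' -> no
Total matches: 3

3


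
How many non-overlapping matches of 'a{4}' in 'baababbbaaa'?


Pattern 'a{4}' matches exactly 4 consecutive a's (greedy, non-overlapping).
String: 'baababbbaaa'
Scanning for runs of a's:
  Run at pos 1: 'aa' (length 2) -> 0 match(es)
  Run at pos 4: 'a' (length 1) -> 0 match(es)
  Run at pos 8: 'aaa' (length 3) -> 0 match(es)
Matches found: []
Total: 0

0


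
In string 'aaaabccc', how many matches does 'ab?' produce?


Pattern 'ab?' matches 'a' optionally followed by 'b'.
String: 'aaaabccc'
Scanning left to right for 'a' then checking next char:
  Match 1: 'a' (a not followed by b)
  Match 2: 'a' (a not followed by b)
  Match 3: 'a' (a not followed by b)
  Match 4: 'ab' (a followed by b)
Total matches: 4

4


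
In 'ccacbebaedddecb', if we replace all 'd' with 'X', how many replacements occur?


re.sub('d', 'X', text) replaces every occurrence of 'd' with 'X'.
Text: 'ccacbebaedddecb'
Scanning for 'd':
  pos 9: 'd' -> replacement #1
  pos 10: 'd' -> replacement #2
  pos 11: 'd' -> replacement #3
Total replacements: 3

3


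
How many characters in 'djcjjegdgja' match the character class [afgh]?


Character class [afgh] matches any of: {a, f, g, h}
Scanning string 'djcjjegdgja' character by character:
  pos 0: 'd' -> no
  pos 1: 'j' -> no
  pos 2: 'c' -> no
  pos 3: 'j' -> no
  pos 4: 'j' -> no
  pos 5: 'e' -> no
  pos 6: 'g' -> MATCH
  pos 7: 'd' -> no
  pos 8: 'g' -> MATCH
  pos 9: 'j' -> no
  pos 10: 'a' -> MATCH
Total matches: 3

3


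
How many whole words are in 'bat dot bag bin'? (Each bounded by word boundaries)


Word boundaries (\b) mark the start/end of each word.
Text: 'bat dot bag bin'
Splitting by whitespace:
  Word 1: 'bat'
  Word 2: 'dot'
  Word 3: 'bag'
  Word 4: 'bin'
Total whole words: 4

4


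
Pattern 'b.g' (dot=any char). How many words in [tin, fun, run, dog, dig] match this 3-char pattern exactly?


Pattern 'b.g' means: starts with 'b', any single char, ends with 'g'.
Checking each word (must be exactly 3 chars):
  'tin' (len=3): no
  'fun' (len=3): no
  'run' (len=3): no
  'dog' (len=3): no
  'dig' (len=3): no
Matching words: []
Total: 0

0


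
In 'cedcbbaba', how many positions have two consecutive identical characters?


Looking for consecutive identical characters in 'cedcbbaba':
  pos 0-1: 'c' vs 'e' -> different
  pos 1-2: 'e' vs 'd' -> different
  pos 2-3: 'd' vs 'c' -> different
  pos 3-4: 'c' vs 'b' -> different
  pos 4-5: 'b' vs 'b' -> MATCH ('bb')
  pos 5-6: 'b' vs 'a' -> different
  pos 6-7: 'a' vs 'b' -> different
  pos 7-8: 'b' vs 'a' -> different
Consecutive identical pairs: ['bb']
Count: 1

1


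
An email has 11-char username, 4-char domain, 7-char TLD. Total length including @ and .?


An email address has format: username@domain.tld
Username length: 11
'@' character: 1
Domain length: 4
'.' character: 1
TLD length: 7
Total = 11 + 1 + 4 + 1 + 7 = 24

24


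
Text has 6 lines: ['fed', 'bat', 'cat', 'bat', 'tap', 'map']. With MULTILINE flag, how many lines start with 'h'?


With MULTILINE flag, ^ matches the start of each line.
Lines: ['fed', 'bat', 'cat', 'bat', 'tap', 'map']
Checking which lines start with 'h':
  Line 1: 'fed' -> no
  Line 2: 'bat' -> no
  Line 3: 'cat' -> no
  Line 4: 'bat' -> no
  Line 5: 'tap' -> no
  Line 6: 'map' -> no
Matching lines: []
Count: 0

0


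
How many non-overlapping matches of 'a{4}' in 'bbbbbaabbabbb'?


Pattern 'a{4}' matches exactly 4 consecutive a's (greedy, non-overlapping).
String: 'bbbbbaabbabbb'
Scanning for runs of a's:
  Run at pos 5: 'aa' (length 2) -> 0 match(es)
  Run at pos 9: 'a' (length 1) -> 0 match(es)
Matches found: []
Total: 0

0


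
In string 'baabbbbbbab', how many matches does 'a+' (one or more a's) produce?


Pattern 'a+' matches one or more consecutive a's.
String: 'baabbbbbbab'
Scanning for runs of a:
  Match 1: 'aa' (length 2)
  Match 2: 'a' (length 1)
Total matches: 2

2


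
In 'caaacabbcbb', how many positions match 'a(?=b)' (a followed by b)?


Lookahead 'a(?=b)' matches 'a' only when followed by 'b'.
String: 'caaacabbcbb'
Checking each position where char is 'a':
  pos 1: 'a' -> no (next='a')
  pos 2: 'a' -> no (next='a')
  pos 3: 'a' -> no (next='c')
  pos 5: 'a' -> MATCH (next='b')
Matching positions: [5]
Count: 1

1


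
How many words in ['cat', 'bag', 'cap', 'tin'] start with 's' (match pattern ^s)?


Pattern ^s anchors to start of word. Check which words begin with 's':
  'cat' -> no
  'bag' -> no
  'cap' -> no
  'tin' -> no
Matching words: []
Count: 0

0


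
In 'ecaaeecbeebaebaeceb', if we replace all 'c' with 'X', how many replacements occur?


re.sub('c', 'X', text) replaces every occurrence of 'c' with 'X'.
Text: 'ecaaeecbeebaebaeceb'
Scanning for 'c':
  pos 1: 'c' -> replacement #1
  pos 6: 'c' -> replacement #2
  pos 16: 'c' -> replacement #3
Total replacements: 3

3


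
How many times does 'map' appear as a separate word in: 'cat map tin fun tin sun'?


Scanning each word for exact match 'map':
  Word 1: 'cat' -> no
  Word 2: 'map' -> MATCH
  Word 3: 'tin' -> no
  Word 4: 'fun' -> no
  Word 5: 'tin' -> no
  Word 6: 'sun' -> no
Total matches: 1

1


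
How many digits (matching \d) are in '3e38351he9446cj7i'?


\d matches any digit 0-9.
Scanning '3e38351he9446cj7i':
  pos 0: '3' -> DIGIT
  pos 2: '3' -> DIGIT
  pos 3: '8' -> DIGIT
  pos 4: '3' -> DIGIT
  pos 5: '5' -> DIGIT
  pos 6: '1' -> DIGIT
  pos 9: '9' -> DIGIT
  pos 10: '4' -> DIGIT
  pos 11: '4' -> DIGIT
  pos 12: '6' -> DIGIT
  pos 15: '7' -> DIGIT
Digits found: ['3', '3', '8', '3', '5', '1', '9', '4', '4', '6', '7']
Total: 11

11


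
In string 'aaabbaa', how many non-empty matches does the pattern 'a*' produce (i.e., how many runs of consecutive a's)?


Pattern 'a*' matches zero or more a's. We want non-empty runs of consecutive a's.
String: 'aaabbaa'
Walking through the string to find runs of a's:
  Run 1: positions 0-2 -> 'aaa'
  Run 2: positions 5-6 -> 'aa'
Non-empty runs found: ['aaa', 'aa']
Count: 2

2


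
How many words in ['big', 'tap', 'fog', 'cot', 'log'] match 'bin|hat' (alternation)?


Alternation 'bin|hat' matches either 'bin' or 'hat'.
Checking each word:
  'big' -> no
  'tap' -> no
  'fog' -> no
  'cot' -> no
  'log' -> no
Matches: []
Count: 0

0


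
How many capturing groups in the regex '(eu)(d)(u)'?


To count capturing groups, count each '(' that starts a group.
Pattern: '(eu)(d)(u)'
Walking through the pattern:
  Position 0: '(' -> group #1
  Position 4: '(' -> group #2
  Position 7: '(' -> group #3
Total capturing groups: 3

3


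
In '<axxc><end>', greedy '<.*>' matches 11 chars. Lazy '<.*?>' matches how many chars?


Greedy '<.*>' tries to match as MUCH as possible.
Lazy '<.*?>' tries to match as LITTLE as possible.

String: '<axxc><end>'
Greedy '<.*>' starts at first '<' and extends to the LAST '>': '<axxc><end>' (11 chars)
Lazy '<.*?>' starts at first '<' and stops at the FIRST '>': '<axxc>' (6 chars)

6


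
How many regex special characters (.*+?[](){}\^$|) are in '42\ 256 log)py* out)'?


Regex special characters are: . * + ? [ ] ( ) { } \ ^ $ |
Scanning '42\ 256 log)py* out)':
  pos 2: '\' -> SPECIAL
  pos 11: ')' -> SPECIAL
  pos 14: '*' -> SPECIAL
  pos 19: ')' -> SPECIAL
Special chars found: ['\\', ')', '*', ')']
Total: 4

4


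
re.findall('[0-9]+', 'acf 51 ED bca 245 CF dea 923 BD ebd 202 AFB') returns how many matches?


Pattern '[0-9]+' finds one or more digits.
Text: 'acf 51 ED bca 245 CF dea 923 BD ebd 202 AFB'
Scanning for matches:
  Match 1: '51'
  Match 2: '245'
  Match 3: '923'
  Match 4: '202'
Total matches: 4

4


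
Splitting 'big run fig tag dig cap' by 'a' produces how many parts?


Splitting by 'a' breaks the string at each occurrence of the separator.
Text: 'big run fig tag dig cap'
Parts after split:
  Part 1: 'big run fig t'
  Part 2: 'g dig c'
  Part 3: 'p'
Total parts: 3

3


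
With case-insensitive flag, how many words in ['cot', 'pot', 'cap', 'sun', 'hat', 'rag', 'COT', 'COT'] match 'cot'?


Case-insensitive matching: compare each word's lowercase form to 'cot'.
  'cot' -> lower='cot' -> MATCH
  'pot' -> lower='pot' -> no
  'cap' -> lower='cap' -> no
  'sun' -> lower='sun' -> no
  'hat' -> lower='hat' -> no
  'rag' -> lower='rag' -> no
  'COT' -> lower='cot' -> MATCH
  'COT' -> lower='cot' -> MATCH
Matches: ['cot', 'COT', 'COT']
Count: 3

3


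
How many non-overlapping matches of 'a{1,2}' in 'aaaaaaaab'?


Pattern 'a{1,2}' matches between 1 and 2 consecutive a's (greedy).
String: 'aaaaaaaab'
Finding runs of a's and applying greedy matching:
  Run at pos 0: 'aaaaaaaa' (length 8)
Matches: ['aa', 'aa', 'aa', 'aa']
Count: 4

4


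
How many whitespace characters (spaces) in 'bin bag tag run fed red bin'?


\s matches whitespace characters (spaces, tabs, etc.).
Text: 'bin bag tag run fed red bin'
This text has 7 words separated by spaces.
Number of spaces = number of words - 1 = 7 - 1 = 6

6


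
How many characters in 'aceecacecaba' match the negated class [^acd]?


Negated class [^acd] matches any char NOT in {a, c, d}
Scanning 'aceecacecaba':
  pos 0: 'a' -> no (excluded)
  pos 1: 'c' -> no (excluded)
  pos 2: 'e' -> MATCH
  pos 3: 'e' -> MATCH
  pos 4: 'c' -> no (excluded)
  pos 5: 'a' -> no (excluded)
  pos 6: 'c' -> no (excluded)
  pos 7: 'e' -> MATCH
  pos 8: 'c' -> no (excluded)
  pos 9: 'a' -> no (excluded)
  pos 10: 'b' -> MATCH
  pos 11: 'a' -> no (excluded)
Total matches: 4

4


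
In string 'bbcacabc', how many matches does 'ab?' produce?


Pattern 'ab?' matches 'a' optionally followed by 'b'.
String: 'bbcacabc'
Scanning left to right for 'a' then checking next char:
  Match 1: 'a' (a not followed by b)
  Match 2: 'ab' (a followed by b)
Total matches: 2

2


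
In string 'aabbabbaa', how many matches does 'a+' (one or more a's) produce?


Pattern 'a+' matches one or more consecutive a's.
String: 'aabbabbaa'
Scanning for runs of a:
  Match 1: 'aa' (length 2)
  Match 2: 'a' (length 1)
  Match 3: 'aa' (length 2)
Total matches: 3

3


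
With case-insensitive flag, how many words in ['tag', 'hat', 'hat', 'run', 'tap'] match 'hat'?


Case-insensitive matching: compare each word's lowercase form to 'hat'.
  'tag' -> lower='tag' -> no
  'hat' -> lower='hat' -> MATCH
  'hat' -> lower='hat' -> MATCH
  'run' -> lower='run' -> no
  'tap' -> lower='tap' -> no
Matches: ['hat', 'hat']
Count: 2

2


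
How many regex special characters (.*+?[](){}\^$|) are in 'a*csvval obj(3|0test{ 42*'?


Regex special characters are: . * + ? [ ] ( ) { } \ ^ $ |
Scanning 'a*csvval obj(3|0test{ 42*':
  pos 1: '*' -> SPECIAL
  pos 12: '(' -> SPECIAL
  pos 14: '|' -> SPECIAL
  pos 20: '{' -> SPECIAL
  pos 24: '*' -> SPECIAL
Special chars found: ['*', '(', '|', '{', '*']
Total: 5

5


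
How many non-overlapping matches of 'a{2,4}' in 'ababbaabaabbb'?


Pattern 'a{2,4}' matches between 2 and 4 consecutive a's (greedy).
String: 'ababbaabaabbb'
Finding runs of a's and applying greedy matching:
  Run at pos 0: 'a' (length 1)
  Run at pos 2: 'a' (length 1)
  Run at pos 5: 'aa' (length 2)
  Run at pos 8: 'aa' (length 2)
Matches: ['aa', 'aa']
Count: 2

2


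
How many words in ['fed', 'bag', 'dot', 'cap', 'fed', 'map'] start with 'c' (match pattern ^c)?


Pattern ^c anchors to start of word. Check which words begin with 'c':
  'fed' -> no
  'bag' -> no
  'dot' -> no
  'cap' -> MATCH (starts with 'c')
  'fed' -> no
  'map' -> no
Matching words: ['cap']
Count: 1

1


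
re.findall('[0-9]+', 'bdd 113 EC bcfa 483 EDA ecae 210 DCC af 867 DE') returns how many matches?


Pattern '[0-9]+' finds one or more digits.
Text: 'bdd 113 EC bcfa 483 EDA ecae 210 DCC af 867 DE'
Scanning for matches:
  Match 1: '113'
  Match 2: '483'
  Match 3: '210'
  Match 4: '867'
Total matches: 4

4
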